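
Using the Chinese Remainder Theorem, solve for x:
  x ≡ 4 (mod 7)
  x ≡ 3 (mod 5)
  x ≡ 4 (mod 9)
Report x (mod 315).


Moduli 7, 5, 9 are pairwise coprime; by CRT there is a unique solution modulo M = 7 · 5 · 9 = 315.
Solve pairwise, accumulating the modulus:
  Start with x ≡ 4 (mod 7).
  Combine with x ≡ 3 (mod 5): since gcd(7, 5) = 1, we get a unique residue mod 35.
    Write x = 4 + 7·t and substitute into x ≡ 3 (mod 5): 7·t ≡ 3 − 4 = -1 (mod 5).
    Reduce coefficients mod 5: 2·t ≡ 4 (mod 5).
    The inverse of 2 mod 5 is 3 (since 2·3 = 6 = 1·5 + 1), so t ≡ 3·4 = 12 ≡ 2 (mod 5).
    Then x = 4 + 7·2 = 18, valid modulo lcm(7, 5) = 35: x ≡ 18 (mod 35).
  Combine with x ≡ 4 (mod 9): since gcd(35, 9) = 1, we get a unique residue mod 315.
    Write x = 18 + 35·t and substitute into x ≡ 4 (mod 9): 35·t ≡ 4 − 18 = -14 (mod 9).
    Reduce coefficients mod 9: 8·t ≡ 4 (mod 9).
    The inverse of 8 mod 9 is 8 (since 8·8 = 64 = 7·9 + 1), so t ≡ 8·4 = 32 ≡ 5 (mod 9).
    Then x = 18 + 35·5 = 193, valid modulo lcm(35, 9) = 315: x ≡ 193 (mod 315).
Verify: 193 mod 7 = 4 ✓, 193 mod 5 = 3 ✓, 193 mod 9 = 4 ✓.

x ≡ 193 (mod 315).


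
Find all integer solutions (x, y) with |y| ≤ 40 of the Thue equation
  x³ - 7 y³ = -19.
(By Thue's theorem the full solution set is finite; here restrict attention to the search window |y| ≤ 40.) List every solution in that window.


The equation is x³ - 7y³ = -19. For fixed y, x³ = 7·y³ − 19, so a solution requires the RHS to be a perfect cube.
Strategy: iterate y from -40 to 40, compute RHS = 7·y³ − 19, and check whether it is a (positive or negative) perfect cube.
Check small values of y:
  y = 0: RHS = -19 is not a perfect cube.
  y = 1: RHS = -12 is not a perfect cube.
  y = -1: RHS = -26 is not a perfect cube.
  y = 2: RHS = 37 is not a perfect cube.
  y = -2: RHS = -75 is not a perfect cube.
  y = 3: RHS = 170 is not a perfect cube.
  y = -3: RHS = -208 is not a perfect cube.
Continuing the search up to |y| = 40 finds no solutions either.
No (x, y) in the scanned range satisfies the equation.

No integer solutions with |y| ≤ 40.


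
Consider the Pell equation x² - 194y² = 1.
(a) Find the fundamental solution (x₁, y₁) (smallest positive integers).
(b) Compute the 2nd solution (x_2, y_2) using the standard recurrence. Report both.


Step 1: Find the fundamental solution (x₁, y₁) of x² - 194y² = 1.
  Expand √194 as a continued fraction. a₀ = ⌊√194⌋ = 13; iterate m_{k+1} = d_k·a_k − m_k, d_{k+1} = (194 − m_{k+1}²)/d_k, a_{k+1} = ⌊(a₀ + m_{k+1})/d_{k+1}⌋ (starting m₀ = 0, d₀ = 1), with convergents p_k = a_k·p_{k-1} + p_{k-2}, q_k = a_k·q_{k-1} + q_{k-2} (p₋₁ = 1, q₋₁ = 0):
  k = 0: a₀ = 13; p₀/q₀ = 13/1; p₀² − 194·q₀² = 169 − 194 = -25.
  k = 1: m = 13, d = 25, a = ⌊(13 + 13)/25⌋ = 1; p/q = (1·13 + 1)/(1·1 + 0) = 14/1; p² − 194·q² = 196 − 194 = 2.
  k = 2: m = 12, d = 2, a = ⌊(13 + 12)/2⌋ = 12; p/q = (12·14 + 13)/(12·1 + 1) = 181/13; p² − 194·q² = 32761 − 32786 = -25.
  k = 3: m = 12, d = 25, a = ⌊(13 + 12)/25⌋ = 1; p/q = (1·181 + 14)/(1·13 + 1) = 195/14; p² − 194·q² = 38025 − 38024 = 1.
  The first convergent with p² − 194·q² = 1 gives the fundamental solution (x₁, y₁) = (195, 14).
Step 2: Apply the recurrence (x_{n+1}, y_{n+1}) = (x₁x_n + 194y₁y_n, x₁y_n + y₁x_n) repeatedly.
  From (x_1, y_1) = (195, 14): x_2 = 195·195 + 194·14·14 = 76049; y_2 = 195·14 + 14·195 = 5460.
Step 3: Verify x_2² - 194·y_2² = 5783450401 - 5783450400 = 1 (should be 1). ✓

(x_1, y_1) = (195, 14); (x_2, y_2) = (76049, 5460).


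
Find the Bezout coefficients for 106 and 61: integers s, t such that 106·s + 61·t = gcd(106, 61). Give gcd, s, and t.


Euclidean algorithm on (106, 61) — divide until remainder is 0:
  106 = 1 · 61 + 45
  61 = 1 · 45 + 16
  45 = 2 · 16 + 13
  16 = 1 · 13 + 3
  13 = 4 · 3 + 1
  3 = 3 · 1 + 0
gcd(106, 61) = 1.
Track Bezout coefficients alongside the remainders: start with r₀ = 106 = a·1 + b·0 (s = 1, t = 0) and r₁ = 61 = a·0 + b·1 (s = 0, t = 1); each new remainder r_{k+1} = r_{k-1} − q_k·r_k inherits s_{k+1} = s_{k-1} − q_k·s_k, t_{k+1} = t_{k-1} − q_k·t_k, so r_k = a·s_k + b·t_k at every step:
  q = 1: r = 45, s = 1 − 1·0 = 1, t = 0 − 1·1 = -1  (check: 106·1 + 61·(-1) = 45)
  q = 1: r = 16, s = 0 − 1·1 = -1, t = 1 − 1·(-1) = 2  (check: 106·(-1) + 61·2 = 16)
  q = 2: r = 13, s = 1 − 2·(-1) = 3, t = -1 − 2·2 = -5  (check: 106·3 + 61·(-5) = 13)
  q = 1: r = 3, s = -1 − 1·3 = -4, t = 2 − 1·(-5) = 7  (check: 106·(-4) + 61·7 = 3)
  q = 4: r = 1, s = 3 − 4·(-4) = 19, t = -5 − 4·7 = -33  (check: 106·19 + 61·(-33) = 1)
The row with r = 1 (the gcd) gives the Bezout coefficients s = 19, t = -33.
Result: 106 · (19) + 61 · (-33) = 1.

gcd(106, 61) = 1; s = 19, t = -33 (check: 106·19 + 61·(-33) = 1).


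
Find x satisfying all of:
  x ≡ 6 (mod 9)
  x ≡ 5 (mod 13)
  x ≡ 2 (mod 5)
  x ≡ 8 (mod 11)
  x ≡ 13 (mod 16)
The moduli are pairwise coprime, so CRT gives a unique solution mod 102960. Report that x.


Product of moduli M = 9 · 13 · 5 · 11 · 16 = 102960.
Merge one congruence at a time:
  Start: x ≡ 6 (mod 9).
  Combine with x ≡ 5 (mod 13); new modulus lcm = 117.
    Write x = 6 + 9·t and substitute into x ≡ 5 (mod 13): 9·t ≡ 5 − 6 = -1 (mod 13).
    Reduce coefficients mod 13: 9·t ≡ 12 (mod 13).
    The inverse of 9 mod 13 is 3 (since 9·3 = 27 = 2·13 + 1), so t ≡ 3·12 = 36 ≡ 10 (mod 13).
    Then x = 6 + 9·10 = 96, valid modulo lcm(9, 13) = 117: x ≡ 96 (mod 117).
  Combine with x ≡ 2 (mod 5); new modulus lcm = 585.
    Write x = 96 + 117·t and substitute into x ≡ 2 (mod 5): 117·t ≡ 2 − 96 = -94 (mod 5).
    Reduce coefficients mod 5: 2·t ≡ 1 (mod 5).
    The inverse of 2 mod 5 is 3 (since 2·3 = 6 = 1·5 + 1), so t ≡ 3·1 = 3 ≡ 3 (mod 5).
    Then x = 96 + 117·3 = 447, valid modulo lcm(117, 5) = 585: x ≡ 447 (mod 585).
  Combine with x ≡ 8 (mod 11); new modulus lcm = 6435.
    Write x = 447 + 585·t and substitute into x ≡ 8 (mod 11): 585·t ≡ 8 − 447 = -439 (mod 11).
    Reduce coefficients mod 11: 2·t ≡ 1 (mod 11).
    The inverse of 2 mod 11 is 6 (since 2·6 = 12 = 1·11 + 1), so t ≡ 6·1 = 6 ≡ 6 (mod 11).
    Then x = 447 + 585·6 = 3957, valid modulo lcm(585, 11) = 6435: x ≡ 3957 (mod 6435).
  Combine with x ≡ 13 (mod 16); new modulus lcm = 102960.
    Write x = 3957 + 6435·t and substitute into x ≡ 13 (mod 16): 6435·t ≡ 13 − 3957 = -3944 (mod 16).
    Reduce coefficients mod 16: 3·t ≡ 8 (mod 16).
    The inverse of 3 mod 16 is 11 (since 3·11 = 33 = 2·16 + 1), so t ≡ 11·8 = 88 ≡ 8 (mod 16).
    Then x = 3957 + 6435·8 = 55437, valid modulo lcm(6435, 16) = 102960: x ≡ 55437 (mod 102960).
Verify against each original: 55437 mod 9 = 6, 55437 mod 13 = 5, 55437 mod 5 = 2, 55437 mod 11 = 8, 55437 mod 16 = 13.

x ≡ 55437 (mod 102960).


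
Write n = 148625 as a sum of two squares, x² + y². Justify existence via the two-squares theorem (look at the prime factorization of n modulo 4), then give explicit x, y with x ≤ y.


Step 1: Factor n = 148625 = 5^3 · 29 · 41.
Step 2: Check the mod-4 condition on each prime factor: 5 ≡ 1 (mod 4), exponent 3; 29 ≡ 1 (mod 4), exponent 1; 41 ≡ 1 (mod 4), exponent 1.
All primes ≡ 3 (mod 4) appear to even exponent (or don't appear), so by the two-squares theorem n IS expressible as a sum of two squares.
Step 3: Build a representation. Group n = k² · m with k = 5 and m = 5 · 29 · 41 = 5945 (a product of primes ≡ 1 (mod 4)); a representation of m scales to one of n via (k·x)² + (k·y)² = k²(x² + y²). Each prime p ≡ 1 (mod 4) is itself a sum of two squares; find a² by testing p − a² for a perfect square:
  5: 5 − 1² = 4 = 2² ⇒ 5 = 1² + 2².
  29: 29 − 1² = 28, 29 − 2² = 25 = 5² ⇒ 29 = 2² + 5².
  41: 41 − 1² = 40, 41 − 2² = 37, 41 − 3² = 32, 41 − 4² = 25 = 5² ⇒ 41 = 4² + 5².
  Combine using the Brahmagupta–Fibonacci identity (a² + b²)(c² + d²) = (ac − bd)² + (ad + bc)² = (ac + bd)² + (ad − bc)²:
  5 · 29 = 145: from (1² + 2²)(2² + 5²), take (1·2 − 2·5, 1·5 + 2·2) = (2 − 10, 5 + 4) = (-8, 9); dropping signs (only squares matter) gives (8, 9); check 8² + 9² = 64 + 81 = 145 ✓.
  145 · 41 = 5945: from (8² + 9²)(4² + 5²), take (8·4 − 9·5, 8·5 + 9·4) = (32 − 45, 40 + 36) = (-13, 76); dropping signs (only squares matter) gives (13, 76); check 13² + 76² = 169 + 5776 = 5945 ✓.
  Scale by k = 5: (5·13, 5·76) = (65, 380).
Step 4: Order so x ≤ y and verify: 65² + 380² = 4225 + 144400 = 148625 = n. ✓

n = 148625 = 65² + 380² (one valid representation with x ≤ y).


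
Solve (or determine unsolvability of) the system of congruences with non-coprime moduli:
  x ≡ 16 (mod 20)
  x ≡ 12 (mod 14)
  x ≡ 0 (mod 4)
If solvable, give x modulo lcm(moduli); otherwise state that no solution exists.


Moduli 20, 14, 4 are not pairwise coprime, so CRT works modulo lcm(m_i) when all pairwise compatibility conditions hold.
Pairwise compatibility: gcd(m_i, m_j) must divide a_i - a_j for every pair.
Merge one congruence at a time:
  Start: x ≡ 16 (mod 20).
  Combine with x ≡ 12 (mod 14): gcd(20, 14) = 2; 12 - 16 = -4, which IS divisible by 2, so compatible.
    Write x = 16 + 20·t and substitute into x ≡ 12 (mod 14): 20·t ≡ 12 − 16 = -4 (mod 14).
    Divide the congruence (and modulus) by g = 2: 10·t ≡ -2 (mod 7).
    Reduce coefficients mod 7: 3·t ≡ 5 (mod 7).
    The inverse of 3 mod 7 is 5 (since 3·5 = 15 = 2·7 + 1), so t ≡ 5·5 = 25 ≡ 4 (mod 7).
    Then x = 16 + 20·4 = 96, valid modulo lcm(20, 14) = 140: x ≡ 96 (mod 140).
  Combine with x ≡ 0 (mod 4): gcd(140, 4) = 4; 0 - 96 = -96, which IS divisible by 4, so compatible.
    Write x = 96 + 140·t and substitute into x ≡ 0 (mod 4): 140·t ≡ 0 − 96 = -96 (mod 4).
    Divide the congruence (and modulus) by g = 4: 35·t ≡ -24 (mod 1).
    Modulo 1 every t works; take t = 0.
    Then x = 96 + 140·0 = 96, valid modulo lcm(140, 4) = 140: x ≡ 96 (mod 140).
Verify: 96 mod 20 = 16, 96 mod 14 = 12, 96 mod 4 = 0.

x ≡ 96 (mod 140).


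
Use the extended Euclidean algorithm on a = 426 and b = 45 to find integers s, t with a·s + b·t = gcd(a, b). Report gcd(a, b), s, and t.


Euclidean algorithm on (426, 45) — divide until remainder is 0:
  426 = 9 · 45 + 21
  45 = 2 · 21 + 3
  21 = 7 · 3 + 0
gcd(426, 45) = 3.
Track Bezout coefficients alongside the remainders: start with r₀ = 426 = a·1 + b·0 (s = 1, t = 0) and r₁ = 45 = a·0 + b·1 (s = 0, t = 1); each new remainder r_{k+1} = r_{k-1} − q_k·r_k inherits s_{k+1} = s_{k-1} − q_k·s_k, t_{k+1} = t_{k-1} − q_k·t_k, so r_k = a·s_k + b·t_k at every step:
  q = 9: r = 21, s = 1 − 9·0 = 1, t = 0 − 9·1 = -9  (check: 426·1 + 45·(-9) = 21)
  q = 2: r = 3, s = 0 − 2·1 = -2, t = 1 − 2·(-9) = 19  (check: 426·(-2) + 45·19 = 3)
The row with r = 3 (the gcd) gives the Bezout coefficients s = -2, t = 19.
Result: 426 · (-2) + 45 · (19) = 3.

gcd(426, 45) = 3; s = -2, t = 19 (check: 426·(-2) + 45·19 = 3).


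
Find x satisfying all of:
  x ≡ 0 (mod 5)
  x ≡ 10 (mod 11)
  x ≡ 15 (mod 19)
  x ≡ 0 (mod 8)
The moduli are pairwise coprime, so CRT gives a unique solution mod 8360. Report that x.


Product of moduli M = 5 · 11 · 19 · 8 = 8360.
Merge one congruence at a time:
  Start: x ≡ 0 (mod 5).
  Combine with x ≡ 10 (mod 11); new modulus lcm = 55.
    Write x = 0 + 5·t and substitute into x ≡ 10 (mod 11): 5·t ≡ 10 − 0 = 10 (mod 11).
    The inverse of 5 mod 11 is 9 (since 5·9 = 45 = 4·11 + 1), so t ≡ 9·10 = 90 ≡ 2 (mod 11).
    Then x = 0 + 5·2 = 10, valid modulo lcm(5, 11) = 55: x ≡ 10 (mod 55).
  Combine with x ≡ 15 (mod 19); new modulus lcm = 1045.
    Write x = 10 + 55·t and substitute into x ≡ 15 (mod 19): 55·t ≡ 15 − 10 = 5 (mod 19).
    Reduce coefficients mod 19: 17·t ≡ 5 (mod 19).
    The inverse of 17 mod 19 is 9 (since 17·9 = 153 = 8·19 + 1), so t ≡ 9·5 = 45 ≡ 7 (mod 19).
    Then x = 10 + 55·7 = 395, valid modulo lcm(55, 19) = 1045: x ≡ 395 (mod 1045).
  Combine with x ≡ 0 (mod 8); new modulus lcm = 8360.
    Write x = 395 + 1045·t and substitute into x ≡ 0 (mod 8): 1045·t ≡ 0 − 395 = -395 (mod 8).
    Reduce coefficients mod 8: 5·t ≡ 5 (mod 8).
    The inverse of 5 mod 8 is 5 (since 5·5 = 25 = 3·8 + 1), so t ≡ 5·5 = 25 ≡ 1 (mod 8).
    Then x = 395 + 1045·1 = 1440, valid modulo lcm(1045, 8) = 8360: x ≡ 1440 (mod 8360).
Verify against each original: 1440 mod 5 = 0, 1440 mod 11 = 10, 1440 mod 19 = 15, 1440 mod 8 = 0.

x ≡ 1440 (mod 8360).


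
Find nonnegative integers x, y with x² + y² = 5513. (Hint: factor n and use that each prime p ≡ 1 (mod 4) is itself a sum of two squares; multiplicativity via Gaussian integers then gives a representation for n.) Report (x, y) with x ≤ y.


Step 1: Factor n = 5513 = 37 · 149.
Step 2: Check the mod-4 condition on each prime factor: 37 ≡ 1 (mod 4), exponent 1; 149 ≡ 1 (mod 4), exponent 1.
All primes ≡ 3 (mod 4) appear to even exponent (or don't appear), so by the two-squares theorem n IS expressible as a sum of two squares.
Step 3: Build a representation. Here n = 37 · 149 is a product of primes ≡ 1 (mod 4). Each prime p ≡ 1 (mod 4) is itself a sum of two squares; find a² by testing p − a² for a perfect square:
  37: 37 − 1² = 36 = 6² ⇒ 37 = 1² + 6².
  149: 149 − 1² = 148, 149 − 2² = 145, 149 − 3² = 140, 149 − 4² = 133, 149 − 5² = 124, 149 − 6² = 113, 149 − 7² = 100 = 10² ⇒ 149 = 7² + 10².
  Combine using the Brahmagupta–Fibonacci identity (a² + b²)(c² + d²) = (ac − bd)² + (ad + bc)² = (ac + bd)² + (ad − bc)²:
  37 · 149 = 5513: from (1² + 6²)(7² + 10²), take (1·7 − 6·10, 1·10 + 6·7) = (7 − 60, 10 + 42) = (-53, 52); dropping signs (only squares matter) gives (53, 52); check 53² + 52² = 2809 + 2704 = 5513 ✓.
Step 4: Order so x ≤ y and verify: 52² + 53² = 2704 + 2809 = 5513 = n. ✓

n = 5513 = 52² + 53² (one valid representation with x ≤ y).


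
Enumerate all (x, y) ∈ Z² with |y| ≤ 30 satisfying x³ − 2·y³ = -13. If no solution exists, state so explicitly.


The equation is x³ - 2y³ = -13. For fixed y, x³ = 2·y³ − 13, so a solution requires the RHS to be a perfect cube.
Strategy: iterate y from -30 to 30, compute RHS = 2·y³ − 13, and check whether it is a (positive or negative) perfect cube.
Check small values of y:
  y = 0: RHS = -13 is not a perfect cube.
  y = 1: RHS = -11 is not a perfect cube.
  y = -1: RHS = -15 is not a perfect cube.
  y = 2: RHS = 3 is not a perfect cube.
  y = -2: RHS = -29 is not a perfect cube.
  y = 3: RHS = 41 is not a perfect cube.
  y = -3: RHS = -67 is not a perfect cube.
Continuing the search up to |y| = 30 finds no solutions either.
No (x, y) in the scanned range satisfies the equation.

No integer solutions with |y| ≤ 30.


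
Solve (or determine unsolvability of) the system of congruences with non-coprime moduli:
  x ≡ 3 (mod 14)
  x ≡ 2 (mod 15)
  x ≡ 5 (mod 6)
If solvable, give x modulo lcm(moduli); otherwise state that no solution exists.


Moduli 14, 15, 6 are not pairwise coprime, so CRT works modulo lcm(m_i) when all pairwise compatibility conditions hold.
Pairwise compatibility: gcd(m_i, m_j) must divide a_i - a_j for every pair.
Merge one congruence at a time:
  Start: x ≡ 3 (mod 14).
  Combine with x ≡ 2 (mod 15): gcd(14, 15) = 1; 2 - 3 = -1, which IS divisible by 1, so compatible.
    Write x = 3 + 14·t and substitute into x ≡ 2 (mod 15): 14·t ≡ 2 − 3 = -1 (mod 15).
    Reduce coefficients mod 15: 14·t ≡ 14 (mod 15).
    The inverse of 14 mod 15 is 14 (since 14·14 = 196 = 13·15 + 1), so t ≡ 14·14 = 196 ≡ 1 (mod 15).
    Then x = 3 + 14·1 = 17, valid modulo lcm(14, 15) = 210: x ≡ 17 (mod 210).
  Combine with x ≡ 5 (mod 6): gcd(210, 6) = 6; 5 - 17 = -12, which IS divisible by 6, so compatible.
    Write x = 17 + 210·t and substitute into x ≡ 5 (mod 6): 210·t ≡ 5 − 17 = -12 (mod 6).
    Divide the congruence (and modulus) by g = 6: 35·t ≡ -2 (mod 1).
    Modulo 1 every t works; take t = 0.
    Then x = 17 + 210·0 = 17, valid modulo lcm(210, 6) = 210: x ≡ 17 (mod 210).
Verify: 17 mod 14 = 3, 17 mod 15 = 2, 17 mod 6 = 5.

x ≡ 17 (mod 210).


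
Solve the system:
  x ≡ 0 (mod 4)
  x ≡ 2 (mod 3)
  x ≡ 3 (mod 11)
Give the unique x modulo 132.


Moduli 4, 3, 11 are pairwise coprime; by CRT there is a unique solution modulo M = 4 · 3 · 11 = 132.
Solve pairwise, accumulating the modulus:
  Start with x ≡ 0 (mod 4).
  Combine with x ≡ 2 (mod 3): since gcd(4, 3) = 1, we get a unique residue mod 12.
    Write x = 0 + 4·t and substitute into x ≡ 2 (mod 3): 4·t ≡ 2 − 0 = 2 (mod 3).
    Reduce coefficients mod 3: 1·t ≡ 2 (mod 3).
    So t ≡ 2 (mod 3).
    Then x = 0 + 4·2 = 8, valid modulo lcm(4, 3) = 12: x ≡ 8 (mod 12).
  Combine with x ≡ 3 (mod 11): since gcd(12, 11) = 1, we get a unique residue mod 132.
    Write x = 8 + 12·t and substitute into x ≡ 3 (mod 11): 12·t ≡ 3 − 8 = -5 (mod 11).
    Reduce coefficients mod 11: 1·t ≡ 6 (mod 11).
    So t ≡ 6 (mod 11).
    Then x = 8 + 12·6 = 80, valid modulo lcm(12, 11) = 132: x ≡ 80 (mod 132).
Verify: 80 mod 4 = 0 ✓, 80 mod 3 = 2 ✓, 80 mod 11 = 3 ✓.

x ≡ 80 (mod 132).


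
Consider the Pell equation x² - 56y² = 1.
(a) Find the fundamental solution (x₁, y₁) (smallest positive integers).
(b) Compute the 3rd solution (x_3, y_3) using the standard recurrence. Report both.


Step 1: Find the fundamental solution (x₁, y₁) of x² - 56y² = 1.
  Expand √56 as a continued fraction. a₀ = ⌊√56⌋ = 7; iterate m_{k+1} = d_k·a_k − m_k, d_{k+1} = (56 − m_{k+1}²)/d_k, a_{k+1} = ⌊(a₀ + m_{k+1})/d_{k+1}⌋ (starting m₀ = 0, d₀ = 1), with convergents p_k = a_k·p_{k-1} + p_{k-2}, q_k = a_k·q_{k-1} + q_{k-2} (p₋₁ = 1, q₋₁ = 0):
  k = 0: a₀ = 7; p₀/q₀ = 7/1; p₀² − 56·q₀² = 49 − 56 = -7.
  k = 1: m = 7, d = 7, a = ⌊(7 + 7)/7⌋ = 2; p/q = (2·7 + 1)/(2·1 + 0) = 15/2; p² − 56·q² = 225 − 224 = 1.
  The first convergent with p² − 56·q² = 1 gives the fundamental solution (x₁, y₁) = (15, 2).
Step 2: Apply the recurrence (x_{n+1}, y_{n+1}) = (x₁x_n + 56y₁y_n, x₁y_n + y₁x_n) repeatedly.
  From (x_1, y_1) = (15, 2): x_2 = 15·15 + 56·2·2 = 449; y_2 = 15·2 + 2·15 = 60.
  From (x_2, y_2) = (449, 60): x_3 = 15·449 + 56·2·60 = 13455; y_3 = 15·60 + 2·449 = 1798.
Step 3: Verify x_3² - 56·y_3² = 181037025 - 181037024 = 1 (should be 1). ✓

(x_1, y_1) = (15, 2); (x_3, y_3) = (13455, 1798).


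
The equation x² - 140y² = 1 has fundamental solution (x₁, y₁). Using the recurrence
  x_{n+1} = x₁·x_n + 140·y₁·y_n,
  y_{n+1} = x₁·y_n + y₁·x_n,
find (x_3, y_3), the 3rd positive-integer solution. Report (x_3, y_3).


Step 1: Find the fundamental solution (x₁, y₁) of x² - 140y² = 1.
  Expand √140 as a continued fraction. a₀ = ⌊√140⌋ = 11; iterate m_{k+1} = d_k·a_k − m_k, d_{k+1} = (140 − m_{k+1}²)/d_k, a_{k+1} = ⌊(a₀ + m_{k+1})/d_{k+1}⌋ (starting m₀ = 0, d₀ = 1), with convergents p_k = a_k·p_{k-1} + p_{k-2}, q_k = a_k·q_{k-1} + q_{k-2} (p₋₁ = 1, q₋₁ = 0):
  k = 0: a₀ = 11; p₀/q₀ = 11/1; p₀² − 140·q₀² = 121 − 140 = -19.
  k = 1: m = 11, d = 19, a = ⌊(11 + 11)/19⌋ = 1; p/q = (1·11 + 1)/(1·1 + 0) = 12/1; p² − 140·q² = 144 − 140 = 4.
  k = 2: m = 8, d = 4, a = ⌊(11 + 8)/4⌋ = 4; p/q = (4·12 + 11)/(4·1 + 1) = 59/5; p² − 140·q² = 3481 − 3500 = -19.
  k = 3: m = 8, d = 19, a = ⌊(11 + 8)/19⌋ = 1; p/q = (1·59 + 12)/(1·5 + 1) = 71/6; p² − 140·q² = 5041 − 5040 = 1.
  The first convergent with p² − 140·q² = 1 gives the fundamental solution (x₁, y₁) = (71, 6).
Step 2: Apply the recurrence (x_{n+1}, y_{n+1}) = (x₁x_n + 140y₁y_n, x₁y_n + y₁x_n) repeatedly.
  From (x_1, y_1) = (71, 6): x_2 = 71·71 + 140·6·6 = 10081; y_2 = 71·6 + 6·71 = 852.
  From (x_2, y_2) = (10081, 852): x_3 = 71·10081 + 140·6·852 = 1431431; y_3 = 71·852 + 6·10081 = 120978.
Step 3: Verify x_3² - 140·y_3² = 2048994707761 - 2048994707760 = 1 (should be 1). ✓

(x_1, y_1) = (71, 6); (x_3, y_3) = (1431431, 120978).


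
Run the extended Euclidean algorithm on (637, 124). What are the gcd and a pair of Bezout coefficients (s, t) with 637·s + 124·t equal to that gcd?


Euclidean algorithm on (637, 124) — divide until remainder is 0:
  637 = 5 · 124 + 17
  124 = 7 · 17 + 5
  17 = 3 · 5 + 2
  5 = 2 · 2 + 1
  2 = 2 · 1 + 0
gcd(637, 124) = 1.
Track Bezout coefficients alongside the remainders: start with r₀ = 637 = a·1 + b·0 (s = 1, t = 0) and r₁ = 124 = a·0 + b·1 (s = 0, t = 1); each new remainder r_{k+1} = r_{k-1} − q_k·r_k inherits s_{k+1} = s_{k-1} − q_k·s_k, t_{k+1} = t_{k-1} − q_k·t_k, so r_k = a·s_k + b·t_k at every step:
  q = 5: r = 17, s = 1 − 5·0 = 1, t = 0 − 5·1 = -5  (check: 637·1 + 124·(-5) = 17)
  q = 7: r = 5, s = 0 − 7·1 = -7, t = 1 − 7·(-5) = 36  (check: 637·(-7) + 124·36 = 5)
  q = 3: r = 2, s = 1 − 3·(-7) = 22, t = -5 − 3·36 = -113  (check: 637·22 + 124·(-113) = 2)
  q = 2: r = 1, s = -7 − 2·22 = -51, t = 36 − 2·(-113) = 262  (check: 637·(-51) + 124·262 = 1)
The row with r = 1 (the gcd) gives the Bezout coefficients s = -51, t = 262.
Result: 637 · (-51) + 124 · (262) = 1.

gcd(637, 124) = 1; s = -51, t = 262 (check: 637·(-51) + 124·262 = 1).


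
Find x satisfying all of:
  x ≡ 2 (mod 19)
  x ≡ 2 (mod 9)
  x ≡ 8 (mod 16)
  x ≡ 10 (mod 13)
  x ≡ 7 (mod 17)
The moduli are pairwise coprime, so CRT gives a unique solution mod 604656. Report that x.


Product of moduli M = 19 · 9 · 16 · 13 · 17 = 604656.
Merge one congruence at a time:
  Start: x ≡ 2 (mod 19).
  Combine with x ≡ 2 (mod 9); new modulus lcm = 171.
    Write x = 2 + 19·t and substitute into x ≡ 2 (mod 9): 19·t ≡ 2 − 2 = 0 (mod 9).
    Reduce coefficients mod 9: 1·t ≡ 0 (mod 9).
    So t ≡ 0 (mod 9).
    Then x = 2 + 19·0 = 2, valid modulo lcm(19, 9) = 171: x ≡ 2 (mod 171).
  Combine with x ≡ 8 (mod 16); new modulus lcm = 2736.
    Write x = 2 + 171·t and substitute into x ≡ 8 (mod 16): 171·t ≡ 8 − 2 = 6 (mod 16).
    Reduce coefficients mod 16: 11·t ≡ 6 (mod 16).
    The inverse of 11 mod 16 is 3 (since 11·3 = 33 = 2·16 + 1), so t ≡ 3·6 = 18 ≡ 2 (mod 16).
    Then x = 2 + 171·2 = 344, valid modulo lcm(171, 16) = 2736: x ≡ 344 (mod 2736).
  Combine with x ≡ 10 (mod 13); new modulus lcm = 35568.
    Write x = 344 + 2736·t and substitute into x ≡ 10 (mod 13): 2736·t ≡ 10 − 344 = -334 (mod 13).
    Reduce coefficients mod 13: 6·t ≡ 4 (mod 13).
    The inverse of 6 mod 13 is 11 (since 6·11 = 66 = 5·13 + 1), so t ≡ 11·4 = 44 ≡ 5 (mod 13).
    Then x = 344 + 2736·5 = 14024, valid modulo lcm(2736, 13) = 35568: x ≡ 14024 (mod 35568).
  Combine with x ≡ 7 (mod 17); new modulus lcm = 604656.
    Write x = 14024 + 35568·t and substitute into x ≡ 7 (mod 17): 35568·t ≡ 7 − 14024 = -14017 (mod 17).
    Reduce coefficients mod 17: 4·t ≡ 8 (mod 17).
    The inverse of 4 mod 17 is 13 (since 4·13 = 52 = 3·17 + 1), so t ≡ 13·8 = 104 ≡ 2 (mod 17).
    Then x = 14024 + 35568·2 = 85160, valid modulo lcm(35568, 17) = 604656: x ≡ 85160 (mod 604656).
Verify against each original: 85160 mod 19 = 2, 85160 mod 9 = 2, 85160 mod 16 = 8, 85160 mod 13 = 10, 85160 mod 17 = 7.

x ≡ 85160 (mod 604656).


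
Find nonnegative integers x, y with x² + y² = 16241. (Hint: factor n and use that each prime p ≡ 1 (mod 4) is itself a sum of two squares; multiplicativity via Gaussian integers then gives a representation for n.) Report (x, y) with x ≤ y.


Step 1: Factor n = 16241 = 109 · 149.
Step 2: Check the mod-4 condition on each prime factor: 109 ≡ 1 (mod 4), exponent 1; 149 ≡ 1 (mod 4), exponent 1.
All primes ≡ 3 (mod 4) appear to even exponent (or don't appear), so by the two-squares theorem n IS expressible as a sum of two squares.
Step 3: Build a representation. Here n = 109 · 149 is a product of primes ≡ 1 (mod 4). Each prime p ≡ 1 (mod 4) is itself a sum of two squares; find a² by testing p − a² for a perfect square:
  109: 109 − 1² = 108, 109 − 2² = 105, 109 − 3² = 100 = 10² ⇒ 109 = 3² + 10².
  149: 149 − 1² = 148, 149 − 2² = 145, 149 − 3² = 140, 149 − 4² = 133, 149 − 5² = 124, 149 − 6² = 113, 149 − 7² = 100 = 10² ⇒ 149 = 7² + 10².
  Combine using the Brahmagupta–Fibonacci identity (a² + b²)(c² + d²) = (ac − bd)² + (ad + bc)² = (ac + bd)² + (ad − bc)²:
  109 · 149 = 16241: from (3² + 10²)(7² + 10²), take (3·7 − 10·10, 3·10 + 10·7) = (21 − 100, 30 + 70) = (-79, 100); dropping signs (only squares matter) gives (79, 100); check 79² + 100² = 6241 + 10000 = 16241 ✓.
Step 4: Order so x ≤ y and verify: 79² + 100² = 6241 + 10000 = 16241 = n. ✓

n = 16241 = 79² + 100² (one valid representation with x ≤ y).


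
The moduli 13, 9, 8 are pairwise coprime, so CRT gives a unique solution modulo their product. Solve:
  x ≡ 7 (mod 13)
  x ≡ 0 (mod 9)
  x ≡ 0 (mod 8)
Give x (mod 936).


Moduli 13, 9, 8 are pairwise coprime; by CRT there is a unique solution modulo M = 13 · 9 · 8 = 936.
Solve pairwise, accumulating the modulus:
  Start with x ≡ 7 (mod 13).
  Combine with x ≡ 0 (mod 9): since gcd(13, 9) = 1, we get a unique residue mod 117.
    Write x = 7 + 13·t and substitute into x ≡ 0 (mod 9): 13·t ≡ 0 − 7 = -7 (mod 9).
    Reduce coefficients mod 9: 4·t ≡ 2 (mod 9).
    The inverse of 4 mod 9 is 7 (since 4·7 = 28 = 3·9 + 1), so t ≡ 7·2 = 14 ≡ 5 (mod 9).
    Then x = 7 + 13·5 = 72, valid modulo lcm(13, 9) = 117: x ≡ 72 (mod 117).
  Combine with x ≡ 0 (mod 8): since gcd(117, 8) = 1, we get a unique residue mod 936.
    Write x = 72 + 117·t and substitute into x ≡ 0 (mod 8): 117·t ≡ 0 − 72 = -72 (mod 8).
    Reduce coefficients mod 8: 5·t ≡ 0 (mod 8).
    The inverse of 5 mod 8 is 5 (since 5·5 = 25 = 3·8 + 1), so t ≡ 5·0 = 0 ≡ 0 (mod 8).
    Then x = 72 + 117·0 = 72, valid modulo lcm(117, 8) = 936: x ≡ 72 (mod 936).
Verify: 72 mod 13 = 7 ✓, 72 mod 9 = 0 ✓, 72 mod 8 = 0 ✓.

x ≡ 72 (mod 936).


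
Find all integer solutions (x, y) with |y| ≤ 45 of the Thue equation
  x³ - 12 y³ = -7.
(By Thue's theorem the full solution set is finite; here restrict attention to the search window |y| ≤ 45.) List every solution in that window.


The equation is x³ - 12y³ = -7. For fixed y, x³ = 12·y³ − 7, so a solution requires the RHS to be a perfect cube.
Strategy: iterate y from -45 to 45, compute RHS = 12·y³ − 7, and check whether it is a (positive or negative) perfect cube.
Check small values of y:
  y = 0: RHS = -7 is not a perfect cube.
  y = 1: RHS = 5 is not a perfect cube.
  y = -1: RHS = -19 is not a perfect cube.
  y = 2: RHS = 89 is not a perfect cube.
  y = -2: RHS = -103 is not a perfect cube.
  y = 3: RHS = 317 is not a perfect cube.
  y = -3: RHS = -331 is not a perfect cube.
Continuing the search up to |y| = 45 finds no solutions either.
No (x, y) in the scanned range satisfies the equation.

No integer solutions with |y| ≤ 45.


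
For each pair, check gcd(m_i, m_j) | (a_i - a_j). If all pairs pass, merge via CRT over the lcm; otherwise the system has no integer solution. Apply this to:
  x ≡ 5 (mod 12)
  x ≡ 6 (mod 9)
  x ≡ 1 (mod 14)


Moduli 12, 9, 14 are not pairwise coprime, so CRT works modulo lcm(m_i) when all pairwise compatibility conditions hold.
Pairwise compatibility: gcd(m_i, m_j) must divide a_i - a_j for every pair.
Merge one congruence at a time:
  Start: x ≡ 5 (mod 12).
  Combine with x ≡ 6 (mod 9): gcd(12, 9) = 3, and 6 - 5 = 1 is NOT divisible by 3.
    ⇒ system is inconsistent (no integer solution).

No solution (the system is inconsistent).


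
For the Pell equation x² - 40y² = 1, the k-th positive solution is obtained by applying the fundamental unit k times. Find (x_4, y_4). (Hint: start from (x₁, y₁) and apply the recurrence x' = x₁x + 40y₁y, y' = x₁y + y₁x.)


Step 1: Find the fundamental solution (x₁, y₁) of x² - 40y² = 1.
  Expand √40 as a continued fraction. a₀ = ⌊√40⌋ = 6; iterate m_{k+1} = d_k·a_k − m_k, d_{k+1} = (40 − m_{k+1}²)/d_k, a_{k+1} = ⌊(a₀ + m_{k+1})/d_{k+1}⌋ (starting m₀ = 0, d₀ = 1), with convergents p_k = a_k·p_{k-1} + p_{k-2}, q_k = a_k·q_{k-1} + q_{k-2} (p₋₁ = 1, q₋₁ = 0):
  k = 0: a₀ = 6; p₀/q₀ = 6/1; p₀² − 40·q₀² = 36 − 40 = -4.
  k = 1: m = 6, d = 4, a = ⌊(6 + 6)/4⌋ = 3; p/q = (3·6 + 1)/(3·1 + 0) = 19/3; p² − 40·q² = 361 − 360 = 1.
  The first convergent with p² − 40·q² = 1 gives the fundamental solution (x₁, y₁) = (19, 3).
Step 2: Apply the recurrence (x_{n+1}, y_{n+1}) = (x₁x_n + 40y₁y_n, x₁y_n + y₁x_n) repeatedly.
  From (x_1, y_1) = (19, 3): x_2 = 19·19 + 40·3·3 = 721; y_2 = 19·3 + 3·19 = 114.
  From (x_2, y_2) = (721, 114): x_3 = 19·721 + 40·3·114 = 27379; y_3 = 19·114 + 3·721 = 4329.
  From (x_3, y_3) = (27379, 4329): x_4 = 19·27379 + 40·3·4329 = 1039681; y_4 = 19·4329 + 3·27379 = 164388.
Step 3: Verify x_4² - 40·y_4² = 1080936581761 - 1080936581760 = 1 (should be 1). ✓

(x_1, y_1) = (19, 3); (x_4, y_4) = (1039681, 164388).


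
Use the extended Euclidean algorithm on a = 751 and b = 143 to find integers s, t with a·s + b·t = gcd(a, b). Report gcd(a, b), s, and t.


Euclidean algorithm on (751, 143) — divide until remainder is 0:
  751 = 5 · 143 + 36
  143 = 3 · 36 + 35
  36 = 1 · 35 + 1
  35 = 35 · 1 + 0
gcd(751, 143) = 1.
Track Bezout coefficients alongside the remainders: start with r₀ = 751 = a·1 + b·0 (s = 1, t = 0) and r₁ = 143 = a·0 + b·1 (s = 0, t = 1); each new remainder r_{k+1} = r_{k-1} − q_k·r_k inherits s_{k+1} = s_{k-1} − q_k·s_k, t_{k+1} = t_{k-1} − q_k·t_k, so r_k = a·s_k + b·t_k at every step:
  q = 5: r = 36, s = 1 − 5·0 = 1, t = 0 − 5·1 = -5  (check: 751·1 + 143·(-5) = 36)
  q = 3: r = 35, s = 0 − 3·1 = -3, t = 1 − 3·(-5) = 16  (check: 751·(-3) + 143·16 = 35)
  q = 1: r = 1, s = 1 − 1·(-3) = 4, t = -5 − 1·16 = -21  (check: 751·4 + 143·(-21) = 1)
The row with r = 1 (the gcd) gives the Bezout coefficients s = 4, t = -21.
Result: 751 · (4) + 143 · (-21) = 1.

gcd(751, 143) = 1; s = 4, t = -21 (check: 751·4 + 143·(-21) = 1).


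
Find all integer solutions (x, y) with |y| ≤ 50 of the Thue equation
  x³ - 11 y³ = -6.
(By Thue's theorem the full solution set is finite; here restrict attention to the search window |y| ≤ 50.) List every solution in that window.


The equation is x³ - 11y³ = -6. For fixed y, x³ = 11·y³ − 6, so a solution requires the RHS to be a perfect cube.
Strategy: iterate y from -50 to 50, compute RHS = 11·y³ − 6, and check whether it is a (positive or negative) perfect cube.
Check small values of y:
  y = 0: RHS = -6 is not a perfect cube.
  y = 1: RHS = 5 is not a perfect cube.
  y = -1: RHS = -17 is not a perfect cube.
  y = 2: RHS = 82 is not a perfect cube.
  y = -2: RHS = -94 is not a perfect cube.
  y = 3: RHS = 291 is not a perfect cube.
  y = -3: RHS = -303 is not a perfect cube.
Continuing the search up to |y| = 50 finds no solutions either.
No (x, y) in the scanned range satisfies the equation.

No integer solutions with |y| ≤ 50.


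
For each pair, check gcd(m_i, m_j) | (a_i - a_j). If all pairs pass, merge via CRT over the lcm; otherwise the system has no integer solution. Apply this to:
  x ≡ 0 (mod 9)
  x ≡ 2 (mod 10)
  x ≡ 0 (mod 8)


Moduli 9, 10, 8 are not pairwise coprime, so CRT works modulo lcm(m_i) when all pairwise compatibility conditions hold.
Pairwise compatibility: gcd(m_i, m_j) must divide a_i - a_j for every pair.
Merge one congruence at a time:
  Start: x ≡ 0 (mod 9).
  Combine with x ≡ 2 (mod 10): gcd(9, 10) = 1; 2 - 0 = 2, which IS divisible by 1, so compatible.
    Write x = 0 + 9·t and substitute into x ≡ 2 (mod 10): 9·t ≡ 2 − 0 = 2 (mod 10).
    The inverse of 9 mod 10 is 9 (since 9·9 = 81 = 8·10 + 1), so t ≡ 9·2 = 18 ≡ 8 (mod 10).
    Then x = 0 + 9·8 = 72, valid modulo lcm(9, 10) = 90: x ≡ 72 (mod 90).
  Combine with x ≡ 0 (mod 8): gcd(90, 8) = 2; 0 - 72 = -72, which IS divisible by 2, so compatible.
    Write x = 72 + 90·t and substitute into x ≡ 0 (mod 8): 90·t ≡ 0 − 72 = -72 (mod 8).
    Divide the congruence (and modulus) by g = 2: 45·t ≡ -36 (mod 4).
    Reduce coefficients mod 4: 1·t ≡ 0 (mod 4).
    So t ≡ 0 (mod 4).
    Then x = 72 + 90·0 = 72, valid modulo lcm(90, 8) = 360: x ≡ 72 (mod 360).
Verify: 72 mod 9 = 0, 72 mod 10 = 2, 72 mod 8 = 0.

x ≡ 72 (mod 360).


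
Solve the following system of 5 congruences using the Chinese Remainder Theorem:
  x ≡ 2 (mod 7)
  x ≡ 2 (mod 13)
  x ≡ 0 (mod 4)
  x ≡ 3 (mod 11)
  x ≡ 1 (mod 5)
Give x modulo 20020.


Product of moduli M = 7 · 13 · 4 · 11 · 5 = 20020.
Merge one congruence at a time:
  Start: x ≡ 2 (mod 7).
  Combine with x ≡ 2 (mod 13); new modulus lcm = 91.
    Write x = 2 + 7·t and substitute into x ≡ 2 (mod 13): 7·t ≡ 2 − 2 = 0 (mod 13).
    The inverse of 7 mod 13 is 2 (since 7·2 = 14 = 1·13 + 1), so t ≡ 2·0 = 0 ≡ 0 (mod 13).
    Then x = 2 + 7·0 = 2, valid modulo lcm(7, 13) = 91: x ≡ 2 (mod 91).
  Combine with x ≡ 0 (mod 4); new modulus lcm = 364.
    Write x = 2 + 91·t and substitute into x ≡ 0 (mod 4): 91·t ≡ 0 − 2 = -2 (mod 4).
    Reduce coefficients mod 4: 3·t ≡ 2 (mod 4).
    The inverse of 3 mod 4 is 3 (since 3·3 = 9 = 2·4 + 1), so t ≡ 3·2 = 6 ≡ 2 (mod 4).
    Then x = 2 + 91·2 = 184, valid modulo lcm(91, 4) = 364: x ≡ 184 (mod 364).
  Combine with x ≡ 3 (mod 11); new modulus lcm = 4004.
    Write x = 184 + 364·t and substitute into x ≡ 3 (mod 11): 364·t ≡ 3 − 184 = -181 (mod 11).
    Reduce coefficients mod 11: 1·t ≡ 6 (mod 11).
    So t ≡ 6 (mod 11).
    Then x = 184 + 364·6 = 2368, valid modulo lcm(364, 11) = 4004: x ≡ 2368 (mod 4004).
  Combine with x ≡ 1 (mod 5); new modulus lcm = 20020.
    Write x = 2368 + 4004·t and substitute into x ≡ 1 (mod 5): 4004·t ≡ 1 − 2368 = -2367 (mod 5).
    Reduce coefficients mod 5: 4·t ≡ 3 (mod 5).
    The inverse of 4 mod 5 is 4 (since 4·4 = 16 = 3·5 + 1), so t ≡ 4·3 = 12 ≡ 2 (mod 5).
    Then x = 2368 + 4004·2 = 10376, valid modulo lcm(4004, 5) = 20020: x ≡ 10376 (mod 20020).
Verify against each original: 10376 mod 7 = 2, 10376 mod 13 = 2, 10376 mod 4 = 0, 10376 mod 11 = 3, 10376 mod 5 = 1.

x ≡ 10376 (mod 20020).


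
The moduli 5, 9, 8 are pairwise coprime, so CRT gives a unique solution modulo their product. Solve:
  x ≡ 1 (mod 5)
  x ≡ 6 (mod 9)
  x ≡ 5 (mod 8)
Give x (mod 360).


Moduli 5, 9, 8 are pairwise coprime; by CRT there is a unique solution modulo M = 5 · 9 · 8 = 360.
Solve pairwise, accumulating the modulus:
  Start with x ≡ 1 (mod 5).
  Combine with x ≡ 6 (mod 9): since gcd(5, 9) = 1, we get a unique residue mod 45.
    Write x = 1 + 5·t and substitute into x ≡ 6 (mod 9): 5·t ≡ 6 − 1 = 5 (mod 9).
    The inverse of 5 mod 9 is 2 (since 5·2 = 10 = 1·9 + 1), so t ≡ 2·5 = 10 ≡ 1 (mod 9).
    Then x = 1 + 5·1 = 6, valid modulo lcm(5, 9) = 45: x ≡ 6 (mod 45).
  Combine with x ≡ 5 (mod 8): since gcd(45, 8) = 1, we get a unique residue mod 360.
    Write x = 6 + 45·t and substitute into x ≡ 5 (mod 8): 45·t ≡ 5 − 6 = -1 (mod 8).
    Reduce coefficients mod 8: 5·t ≡ 7 (mod 8).
    The inverse of 5 mod 8 is 5 (since 5·5 = 25 = 3·8 + 1), so t ≡ 5·7 = 35 ≡ 3 (mod 8).
    Then x = 6 + 45·3 = 141, valid modulo lcm(45, 8) = 360: x ≡ 141 (mod 360).
Verify: 141 mod 5 = 1 ✓, 141 mod 9 = 6 ✓, 141 mod 8 = 5 ✓.

x ≡ 141 (mod 360).


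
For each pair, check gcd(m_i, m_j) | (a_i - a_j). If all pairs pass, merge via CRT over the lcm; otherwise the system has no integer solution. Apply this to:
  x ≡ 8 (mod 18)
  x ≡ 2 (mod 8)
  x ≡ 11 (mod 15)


Moduli 18, 8, 15 are not pairwise coprime, so CRT works modulo lcm(m_i) when all pairwise compatibility conditions hold.
Pairwise compatibility: gcd(m_i, m_j) must divide a_i - a_j for every pair.
Merge one congruence at a time:
  Start: x ≡ 8 (mod 18).
  Combine with x ≡ 2 (mod 8): gcd(18, 8) = 2; 2 - 8 = -6, which IS divisible by 2, so compatible.
    Write x = 8 + 18·t and substitute into x ≡ 2 (mod 8): 18·t ≡ 2 − 8 = -6 (mod 8).
    Divide the congruence (and modulus) by g = 2: 9·t ≡ -3 (mod 4).
    Reduce coefficients mod 4: 1·t ≡ 1 (mod 4).
    So t ≡ 1 (mod 4).
    Then x = 8 + 18·1 = 26, valid modulo lcm(18, 8) = 72: x ≡ 26 (mod 72).
  Combine with x ≡ 11 (mod 15): gcd(72, 15) = 3; 11 - 26 = -15, which IS divisible by 3, so compatible.
    Write x = 26 + 72·t and substitute into x ≡ 11 (mod 15): 72·t ≡ 11 − 26 = -15 (mod 15).
    Divide the congruence (and modulus) by g = 3: 24·t ≡ -5 (mod 5).
    Reduce coefficients mod 5: 4·t ≡ 0 (mod 5).
    The inverse of 4 mod 5 is 4 (since 4·4 = 16 = 3·5 + 1), so t ≡ 4·0 = 0 ≡ 0 (mod 5).
    Then x = 26 + 72·0 = 26, valid modulo lcm(72, 15) = 360: x ≡ 26 (mod 360).
Verify: 26 mod 18 = 8, 26 mod 8 = 2, 26 mod 15 = 11.

x ≡ 26 (mod 360).


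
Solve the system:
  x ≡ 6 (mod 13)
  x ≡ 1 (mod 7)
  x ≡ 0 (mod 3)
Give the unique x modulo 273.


Moduli 13, 7, 3 are pairwise coprime; by CRT there is a unique solution modulo M = 13 · 7 · 3 = 273.
Solve pairwise, accumulating the modulus:
  Start with x ≡ 6 (mod 13).
  Combine with x ≡ 1 (mod 7): since gcd(13, 7) = 1, we get a unique residue mod 91.
    Write x = 6 + 13·t and substitute into x ≡ 1 (mod 7): 13·t ≡ 1 − 6 = -5 (mod 7).
    Reduce coefficients mod 7: 6·t ≡ 2 (mod 7).
    The inverse of 6 mod 7 is 6 (since 6·6 = 36 = 5·7 + 1), so t ≡ 6·2 = 12 ≡ 5 (mod 7).
    Then x = 6 + 13·5 = 71, valid modulo lcm(13, 7) = 91: x ≡ 71 (mod 91).
  Combine with x ≡ 0 (mod 3): since gcd(91, 3) = 1, we get a unique residue mod 273.
    Write x = 71 + 91·t and substitute into x ≡ 0 (mod 3): 91·t ≡ 0 − 71 = -71 (mod 3).
    Reduce coefficients mod 3: 1·t ≡ 1 (mod 3).
    So t ≡ 1 (mod 3).
    Then x = 71 + 91·1 = 162, valid modulo lcm(91, 3) = 273: x ≡ 162 (mod 273).
Verify: 162 mod 13 = 6 ✓, 162 mod 7 = 1 ✓, 162 mod 3 = 0 ✓.

x ≡ 162 (mod 273).


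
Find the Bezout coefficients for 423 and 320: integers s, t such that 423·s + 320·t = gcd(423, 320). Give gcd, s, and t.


Euclidean algorithm on (423, 320) — divide until remainder is 0:
  423 = 1 · 320 + 103
  320 = 3 · 103 + 11
  103 = 9 · 11 + 4
  11 = 2 · 4 + 3
  4 = 1 · 3 + 1
  3 = 3 · 1 + 0
gcd(423, 320) = 1.
Track Bezout coefficients alongside the remainders: start with r₀ = 423 = a·1 + b·0 (s = 1, t = 0) and r₁ = 320 = a·0 + b·1 (s = 0, t = 1); each new remainder r_{k+1} = r_{k-1} − q_k·r_k inherits s_{k+1} = s_{k-1} − q_k·s_k, t_{k+1} = t_{k-1} − q_k·t_k, so r_k = a·s_k + b·t_k at every step:
  q = 1: r = 103, s = 1 − 1·0 = 1, t = 0 − 1·1 = -1  (check: 423·1 + 320·(-1) = 103)
  q = 3: r = 11, s = 0 − 3·1 = -3, t = 1 − 3·(-1) = 4  (check: 423·(-3) + 320·4 = 11)
  q = 9: r = 4, s = 1 − 9·(-3) = 28, t = -1 − 9·4 = -37  (check: 423·28 + 320·(-37) = 4)
  q = 2: r = 3, s = -3 − 2·28 = -59, t = 4 − 2·(-37) = 78  (check: 423·(-59) + 320·78 = 3)
  q = 1: r = 1, s = 28 − 1·(-59) = 87, t = -37 − 1·78 = -115  (check: 423·87 + 320·(-115) = 1)
The row with r = 1 (the gcd) gives the Bezout coefficients s = 87, t = -115.
Result: 423 · (87) + 320 · (-115) = 1.

gcd(423, 320) = 1; s = 87, t = -115 (check: 423·87 + 320·(-115) = 1).


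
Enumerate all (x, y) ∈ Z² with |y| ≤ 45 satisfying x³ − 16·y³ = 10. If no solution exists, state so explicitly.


The equation is x³ - 16y³ = 10. For fixed y, x³ = 16·y³ + 10, so a solution requires the RHS to be a perfect cube.
Strategy: iterate y from -45 to 45, compute RHS = 16·y³ + 10, and check whether it is a (positive or negative) perfect cube.
Check small values of y:
  y = 0: RHS = 10 is not a perfect cube.
  y = 1: RHS = 26 is not a perfect cube.
  y = -1: RHS = -6 is not a perfect cube.
  y = 2: RHS = 138 is not a perfect cube.
  y = -2: RHS = -118 is not a perfect cube.
  y = 3: RHS = 442 is not a perfect cube.
  y = -3: RHS = -422 is not a perfect cube.
Continuing the search up to |y| = 45 finds no solutions either.
No (x, y) in the scanned range satisfies the equation.

No integer solutions with |y| ≤ 45.
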